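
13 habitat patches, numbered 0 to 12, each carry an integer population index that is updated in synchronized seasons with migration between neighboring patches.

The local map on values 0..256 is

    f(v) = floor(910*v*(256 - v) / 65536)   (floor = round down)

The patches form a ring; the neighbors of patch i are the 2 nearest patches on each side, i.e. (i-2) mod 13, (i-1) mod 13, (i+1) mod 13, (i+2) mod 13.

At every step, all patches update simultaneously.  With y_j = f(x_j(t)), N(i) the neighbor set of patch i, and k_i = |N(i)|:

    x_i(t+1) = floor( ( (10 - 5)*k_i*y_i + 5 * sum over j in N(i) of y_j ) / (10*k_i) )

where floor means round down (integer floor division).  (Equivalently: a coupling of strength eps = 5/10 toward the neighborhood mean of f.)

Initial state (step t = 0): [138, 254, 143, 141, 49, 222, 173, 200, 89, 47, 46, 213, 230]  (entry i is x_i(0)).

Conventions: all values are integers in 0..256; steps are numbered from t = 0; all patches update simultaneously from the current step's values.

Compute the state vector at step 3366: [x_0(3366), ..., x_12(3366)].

Simulating step by step:
t=0: [138, 254, 143, 141, 49, 222, 173, 200, 89, 47, 46, 213, 230]
t=1: [168, 98, 186, 171, 164, 141, 175, 158, 181, 145, 136, 135, 103]
t=2: [207, 208, 193, 204, 204, 215, 202, 211, 201, 218, 219, 222, 218]
t=3: [135, 140, 155, 145, 147, 133, 144, 133, 140, 120, 116, 112, 119]
t=4: [224, 224, 220, 222, 222, 225, 224, 226, 225, 225, 225, 224, 225]
t=5: [99, 100, 105, 103, 103, 98, 98, 95, 96, 96, 96, 97, 97]
t=6: [215, 216, 218, 217, 217, 215, 214, 213, 213, 213, 213, 213, 214]
t=7: [121, 119, 116, 117, 118, 121, 123, 126, 126, 127, 126, 126, 123]
t=8: [226, 225, 225, 225, 225, 226, 226, 226, 227, 227, 227, 226, 226]
t=9: [94, 95, 95, 95, 95, 94, 93, 93, 91, 91, 91, 93, 93]
t=10: [211, 211, 211, 211, 211, 211, 210, 209, 208, 208, 208, 209, 210]
t=11: [132, 131, 131, 131, 131, 132, 134, 135, 137, 137, 137, 135, 134]
t=12: [226, 227, 227, 227, 227, 226, 226, 226, 226, 226, 226, 226, 226]
t=13: [93, 91, 91, 91, 91, 93, 93, 94, 94, 94, 94, 94, 93]
t=14: [209, 208, 208, 208, 208, 209, 210, 210, 210, 211, 210, 210, 210]
t=15: [136, 137, 137, 137, 137, 136, 134, 133, 133, 132, 133, 133, 134]
t=16: [226, 226, 226, 226, 226, 226, 226, 226, 227, 227, 227, 226, 226]
t=17: [94, 94, 94, 94, 94, 94, 93, 93, 91, 91, 91, 93, 93]
t=18: [210, 210, 211, 211, 210, 210, 210, 209, 208, 208, 208, 209, 210]
t=19: [133, 133, 132, 132, 133, 133, 134, 136, 137, 137, 137, 136, 134]
t=20: [226, 227, 227, 227, 227, 226, 226, 226, 226, 226, 226, 226, 226]

Answer: [209, 208, 208, 208, 208, 209, 210, 210, 210, 211, 210, 210, 210]
Key observation: The state at step 12, [226, 227, 227, 227, 227, 226, 226, 226, 226, 226, 226, 226, 226], reappears at step 20: the system is in a cycle of period 8 from step 12 on.  Therefore the state at step 3366 equals the state at step 12 + ((3366 - 12) mod 8) = 14, which is [209, 208, 208, 208, 208, 209, 210, 210, 210, 211, 210, 210, 210].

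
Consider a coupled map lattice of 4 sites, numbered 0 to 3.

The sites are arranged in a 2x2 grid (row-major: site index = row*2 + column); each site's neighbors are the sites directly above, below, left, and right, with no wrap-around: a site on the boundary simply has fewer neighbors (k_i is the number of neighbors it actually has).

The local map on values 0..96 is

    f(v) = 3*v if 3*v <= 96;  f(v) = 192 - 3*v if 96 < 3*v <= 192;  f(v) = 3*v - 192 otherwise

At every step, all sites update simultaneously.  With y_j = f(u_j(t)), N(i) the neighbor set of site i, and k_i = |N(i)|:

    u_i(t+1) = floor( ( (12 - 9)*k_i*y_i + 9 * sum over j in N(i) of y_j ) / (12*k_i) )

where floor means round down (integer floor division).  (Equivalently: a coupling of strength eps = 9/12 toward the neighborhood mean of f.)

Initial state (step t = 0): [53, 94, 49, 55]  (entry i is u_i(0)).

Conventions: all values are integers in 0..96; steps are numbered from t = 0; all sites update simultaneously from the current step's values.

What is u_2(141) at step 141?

Answer: u_2(141) = 28
Key observation: The state at step 7, [42, 38, 38, 42], reappears at step 13: the system is in a cycle of period 6 from step 7 on.  Therefore the state at step 141 equals the state at step 7 + ((141 - 7) mod 6) = 9, which is [19, 28, 28, 19].

Derivation:
t=0: [53, 94, 49, 55]
t=1: [58, 45, 33, 57]
t=2: [60, 28, 37, 61]
t=3: [64, 28, 28, 64]
t=4: [63, 21, 21, 63]
t=5: [48, 18, 18, 48]
t=6: [52, 49, 49, 52]
t=7: [42, 38, 38, 42]
t=8: [75, 69, 69, 75]
t=9: [19, 28, 28, 19]
t=10: [77, 63, 63, 77]
t=11: [12, 30, 30, 12]
t=12: [76, 49, 49, 76]
t=13: [42, 38, 38, 42]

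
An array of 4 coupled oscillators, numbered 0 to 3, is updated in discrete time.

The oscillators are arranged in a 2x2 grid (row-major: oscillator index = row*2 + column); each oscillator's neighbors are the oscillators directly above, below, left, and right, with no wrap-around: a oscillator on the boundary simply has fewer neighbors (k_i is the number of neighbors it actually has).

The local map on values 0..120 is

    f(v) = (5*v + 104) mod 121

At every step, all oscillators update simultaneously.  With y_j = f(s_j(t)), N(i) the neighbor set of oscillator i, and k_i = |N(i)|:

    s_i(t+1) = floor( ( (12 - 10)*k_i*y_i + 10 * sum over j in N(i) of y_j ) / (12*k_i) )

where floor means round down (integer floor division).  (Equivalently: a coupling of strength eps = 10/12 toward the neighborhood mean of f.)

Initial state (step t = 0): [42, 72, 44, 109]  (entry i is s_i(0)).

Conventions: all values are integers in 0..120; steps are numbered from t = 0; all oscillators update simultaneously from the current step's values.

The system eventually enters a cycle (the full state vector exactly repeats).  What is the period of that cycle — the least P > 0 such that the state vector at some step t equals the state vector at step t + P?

Simulating step by step:
t=0: [42, 72, 44, 109]
t=1: [88, 65, 62, 83]
t=2: [58, 50, 48, 54]
t=3: [94, 36, 34, 91]
t=4: [45, 75, 74, 43]
t=5: [109, 87, 86, 107]
t=6: [51, 41, 40, 49]
t=7: [73, 104, 103, 71]
t=8: [31, 87, 86, 29]
t=9: [46, 19, 18, 44]
t=10: [78, 85, 84, 76]
t=11: [37, 11, 10, 35]
t=12: [37, 41, 40, 35]
t=13: [61, 46, 45, 59]
t=14: [82, 49, 48, 80]
t=15: [92, 38, 37, 90]
t=16: [54, 71, 70, 52]
t=17: [79, 21, 20, 78]
t=18: [73, 25, 24, 72]
t=19: [105, 104, 103, 104]
t=20: [17, 21, 20, 16]
t=21: [82, 69, 68, 81]
t=22: [74, 37, 36, 73]
t=23: [55, 98, 97, 54]
t=24: [92, 29, 28, 91]
t=25: [17, 65, 64, 16]
t=26: [64, 65, 64, 63]
t=27: [63, 59, 58, 62]
t=28: [37, 50, 49, 36]
t=29: [99, 55, 54, 98]
t=30: [30, 96, 95, 29]
t=31: [83, 24, 23, 82]
t=32: [89, 44, 43, 88]
t=33: [77, 65, 64, 76]
t=34: [53, 13, 12, 52]
t=35: [38, 10, 10, 38]
t=36: [36, 48, 48, 36]
t=37: [92, 52, 52, 92]
t=38: [14, 66, 66, 14]
t=39: [68, 56, 56, 68]
t=40: [31, 71, 71, 31]
t=41: [82, 30, 30, 82]
t=42: [15, 27, 27, 15]
t=43: [108, 68, 68, 108]
t=44: [74, 46, 46, 74]
t=45: [95, 107, 107, 95]
t=46: [44, 84, 84, 44]
t=47: [47, 75, 75, 47]
t=48: [112, 100, 100, 112]
t=49: [109, 69, 69, 109]
t=50: [79, 51, 51, 79]
t=51: [100, 32, 32, 100]
t=52: [38, 103, 103, 38]
t=53: [20, 45, 45, 20]
t=54: [86, 83, 83, 86]
t=55: [37, 47, 47, 37]
t=56: [88, 55, 55, 88]
t=57: [23, 52, 52, 23]
t=58: [17, 81, 81, 17]
t=59: [32, 60, 60, 32]
t=60: [37, 25, 25, 37]
t=61: [97, 57, 57, 97]
t=62: [39, 91, 91, 39]
t=63: [72, 60, 60, 72]
t=64: [51, 91, 91, 51]
t=65: [82, 110, 110, 82]
t=66: [45, 33, 33, 45]
t=67: [37, 77, 77, 37]
t=68: [12, 40, 40, 12]
t=69: [58, 46, 46, 58]
t=70: [81, 41, 41, 81]
t=71: [60, 32, 32, 60]
t=72: [25, 37, 37, 25]
t=73: [57, 97, 97, 57]
t=74: [91, 39, 39, 91]
t=75: [60, 72, 72, 60]
t=76: [91, 51, 51, 91]
t=77: [110, 82, 82, 110]
t=78: [33, 45, 45, 33]
t=79: [77, 37, 37, 77]
t=80: [40, 12, 12, 40]
t=81: [46, 58, 58, 46]
t=82: [41, 81, 81, 41]
t=83: [32, 60, 60, 32]

Answer: 24
Key observation: The state at step 59, [32, 60, 60, 32], reappears at step 83 — and no state repeats earlier — so the cycle the system enters has period 24.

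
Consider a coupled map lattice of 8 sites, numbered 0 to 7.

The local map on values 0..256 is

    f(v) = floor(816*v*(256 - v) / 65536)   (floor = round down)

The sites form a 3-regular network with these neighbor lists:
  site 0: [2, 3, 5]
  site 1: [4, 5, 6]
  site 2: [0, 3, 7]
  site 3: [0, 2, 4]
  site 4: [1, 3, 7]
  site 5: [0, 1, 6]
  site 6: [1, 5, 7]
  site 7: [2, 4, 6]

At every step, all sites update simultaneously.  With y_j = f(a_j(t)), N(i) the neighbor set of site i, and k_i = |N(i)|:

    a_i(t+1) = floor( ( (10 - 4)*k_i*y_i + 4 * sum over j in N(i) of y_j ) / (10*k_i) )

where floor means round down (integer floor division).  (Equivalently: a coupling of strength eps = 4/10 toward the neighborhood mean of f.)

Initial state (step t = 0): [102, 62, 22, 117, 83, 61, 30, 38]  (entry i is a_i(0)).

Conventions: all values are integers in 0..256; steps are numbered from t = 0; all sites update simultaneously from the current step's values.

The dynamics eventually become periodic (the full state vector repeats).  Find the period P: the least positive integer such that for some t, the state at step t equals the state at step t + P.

Simulating step by step:
t=0: [102, 62, 22, 117, 83, 61, 30, 38]
t=1: [172, 144, 105, 179, 167, 145, 103, 105]
t=2: [183, 197, 191, 177, 186, 196, 197, 195]
t=3: [162, 146, 157, 168, 159, 148, 144, 150]
t=4: [190, 198, 191, 186, 192, 197, 199, 196]
t=5: [154, 143, 154, 158, 151, 144, 142, 147]
t=6: [195, 200, 195, 193, 197, 199, 200, 198]
t=7: [147, 139, 147, 149, 144, 141, 139, 142]
t=8: [199, 201, 199, 198, 200, 201, 201, 200]
t=9: [140, 137, 140, 141, 139, 137, 137, 139]
t=10: [201, 202, 201, 201, 201, 202, 202, 202]
t=11: [136, 135, 136, 137, 136, 135, 135, 135]
t=12: [202, 203, 202, 202, 202, 203, 203, 203]
t=13: [134, 133, 134, 135, 134, 133, 133, 133]
t=14: [203, 203, 203, 203, 203, 203, 203, 203]
t=15: [133, 133, 133, 133, 133, 133, 133, 133]
t=16: [203, 203, 203, 203, 203, 203, 203, 203]

Answer: 2
Key observation: The state at step 14, [203, 203, 203, 203, 203, 203, 203, 203], reappears at step 16 — and no state repeats earlier — so the cycle the system enters has period 2.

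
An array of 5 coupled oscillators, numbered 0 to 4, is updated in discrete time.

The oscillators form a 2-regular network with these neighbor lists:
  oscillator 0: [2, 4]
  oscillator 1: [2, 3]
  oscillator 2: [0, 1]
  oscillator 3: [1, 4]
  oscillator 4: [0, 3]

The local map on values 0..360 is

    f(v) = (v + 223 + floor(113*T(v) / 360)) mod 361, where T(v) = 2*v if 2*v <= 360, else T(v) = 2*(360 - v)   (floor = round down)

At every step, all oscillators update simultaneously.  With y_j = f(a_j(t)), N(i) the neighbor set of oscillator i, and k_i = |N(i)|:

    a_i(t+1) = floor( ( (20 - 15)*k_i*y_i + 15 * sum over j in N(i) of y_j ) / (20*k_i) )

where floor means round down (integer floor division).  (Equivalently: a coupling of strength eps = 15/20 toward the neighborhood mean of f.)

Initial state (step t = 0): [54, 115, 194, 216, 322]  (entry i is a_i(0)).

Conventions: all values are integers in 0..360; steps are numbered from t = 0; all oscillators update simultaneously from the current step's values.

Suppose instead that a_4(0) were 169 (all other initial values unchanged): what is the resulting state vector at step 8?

Simulating step by step:
t=0: [54, 115, 194, 216, 169]
t=1: [188, 135, 174, 111, 213]
t=2: [156, 90, 125, 103, 116]
t=3: [71, 37, 62, 29, 66]
t=4: [329, 293, 313, 297, 310]
t=5: [205, 200, 203, 199, 203]
t=6: [163, 162, 163, 162, 163]
t=7: [127, 125, 126, 125, 126]
t=8: [67, 65, 66, 65, 66]

Answer: [67, 65, 66, 65, 66]
Key observation: This trace re-runs the system from the modified initial state.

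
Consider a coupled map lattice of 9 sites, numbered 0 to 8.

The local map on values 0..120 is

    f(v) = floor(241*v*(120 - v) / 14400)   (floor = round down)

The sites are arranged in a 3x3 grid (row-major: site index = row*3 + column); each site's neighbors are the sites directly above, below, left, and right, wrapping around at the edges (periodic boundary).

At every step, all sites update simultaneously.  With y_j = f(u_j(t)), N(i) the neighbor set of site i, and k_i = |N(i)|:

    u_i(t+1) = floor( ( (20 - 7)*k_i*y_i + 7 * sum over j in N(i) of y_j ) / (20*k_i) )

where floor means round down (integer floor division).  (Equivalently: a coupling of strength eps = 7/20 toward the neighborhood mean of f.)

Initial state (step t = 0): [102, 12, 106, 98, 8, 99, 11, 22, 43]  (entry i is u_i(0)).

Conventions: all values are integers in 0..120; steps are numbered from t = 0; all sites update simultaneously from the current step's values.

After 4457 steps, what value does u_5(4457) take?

Simulating step by step:
t=0: [102, 12, 106, 98, 8, 99, 11, 22, 43]
t=1: [28, 22, 27, 31, 20, 33, 26, 33, 45]
t=2: [42, 37, 43, 44, 37, 46, 42, 45, 51]
t=3: [53, 52, 54, 54, 52, 55, 54, 55, 57]
t=4: [59, 59, 59, 59, 59, 59, 59, 59, 59]
t=5: [60, 60, 60, 60, 60, 60, 60, 60, 60]
t=6: [60, 60, 60, 60, 60, 60, 60, 60, 60]

Answer: u_5(4457) = 60
Key observation: The state at step 5, [60, 60, 60, 60, 60, 60, 60, 60, 60], reappears at step 6: the system is in a cycle of period 1 from step 5 on.  Therefore the state at step 4457 equals the state at step 5 + ((4457 - 5) mod 1) = 5, which is [60, 60, 60, 60, 60, 60, 60, 60, 60].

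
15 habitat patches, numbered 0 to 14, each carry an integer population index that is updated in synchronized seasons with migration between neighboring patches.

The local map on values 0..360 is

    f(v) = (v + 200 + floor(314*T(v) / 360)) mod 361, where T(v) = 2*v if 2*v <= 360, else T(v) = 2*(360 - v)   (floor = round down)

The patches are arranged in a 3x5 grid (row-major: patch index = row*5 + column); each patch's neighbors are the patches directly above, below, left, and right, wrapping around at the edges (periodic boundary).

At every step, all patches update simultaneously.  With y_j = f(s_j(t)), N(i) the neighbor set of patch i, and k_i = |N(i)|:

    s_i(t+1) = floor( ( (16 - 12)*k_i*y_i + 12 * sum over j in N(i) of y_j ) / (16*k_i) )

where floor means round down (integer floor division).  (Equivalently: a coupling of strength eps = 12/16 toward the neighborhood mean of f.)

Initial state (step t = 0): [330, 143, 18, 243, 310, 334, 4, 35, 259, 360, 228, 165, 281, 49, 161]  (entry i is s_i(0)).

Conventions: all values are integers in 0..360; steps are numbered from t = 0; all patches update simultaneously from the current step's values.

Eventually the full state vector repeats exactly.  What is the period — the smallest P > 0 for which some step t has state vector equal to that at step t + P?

Answer: 2
Key observation: The state at step 8, [268, 268, 268, 268, 268, 268, 268, 268, 268, 268, 268, 268, 268, 268, 268], reappears at step 10 — and no state repeats earlier — so the cycle the system enters has period 2.

Derivation:
t=0: [330, 143, 18, 243, 310, 334, 4, 35, 259, 360, 228, 165, 281, 49, 161]
t=1: [239, 239, 262, 276, 243, 228, 246, 259, 277, 238, 263, 259, 283, 289, 269]
t=2: [286, 281, 270, 265, 278, 286, 283, 269, 266, 280, 278, 274, 264, 258, 272]
t=3: [256, 259, 265, 267, 260, 256, 259, 265, 267, 260, 259, 261, 267, 269, 263]
t=4: [274, 273, 269, 268, 272, 274, 273, 269, 268, 272, 273, 272, 268, 268, 271]
t=5: [263, 263, 265, 266, 264, 263, 263, 265, 266, 264, 263, 264, 266, 266, 264]
t=6: [270, 270, 269, 268, 269, 270, 270, 269, 268, 269, 270, 270, 268, 268, 269]
t=7: [266, 266, 266, 266, 266, 266, 266, 266, 266, 266, 266, 266, 266, 266, 266]
t=8: [268, 268, 268, 268, 268, 268, 268, 268, 268, 268, 268, 268, 268, 268, 268]
t=9: [267, 267, 267, 267, 267, 267, 267, 267, 267, 267, 267, 267, 267, 267, 267]
t=10: [268, 268, 268, 268, 268, 268, 268, 268, 268, 268, 268, 268, 268, 268, 268]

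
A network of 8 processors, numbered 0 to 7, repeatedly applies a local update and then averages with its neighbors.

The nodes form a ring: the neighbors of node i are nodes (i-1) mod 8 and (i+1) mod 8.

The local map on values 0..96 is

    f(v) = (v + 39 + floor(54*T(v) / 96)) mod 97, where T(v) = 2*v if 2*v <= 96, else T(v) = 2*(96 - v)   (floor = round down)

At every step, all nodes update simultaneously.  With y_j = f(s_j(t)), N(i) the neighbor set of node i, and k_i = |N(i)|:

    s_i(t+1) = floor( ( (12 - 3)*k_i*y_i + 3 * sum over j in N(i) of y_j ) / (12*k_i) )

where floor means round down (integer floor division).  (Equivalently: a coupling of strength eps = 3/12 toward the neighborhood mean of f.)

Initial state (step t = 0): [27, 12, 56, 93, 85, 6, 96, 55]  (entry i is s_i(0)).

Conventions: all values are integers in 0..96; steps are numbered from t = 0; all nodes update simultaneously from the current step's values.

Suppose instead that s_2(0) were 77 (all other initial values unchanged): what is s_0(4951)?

Simulating step by step:
t=0: [27, 12, 77, 93, 85, 6, 96, 55]
t=1: [85, 65, 42, 38, 40, 47, 40, 49]
t=2: [39, 39, 31, 23, 28, 37, 30, 40]
t=3: [24, 21, 19, 66, 14, 15, 9, 23]
t=4: [88, 83, 74, 49, 64, 68, 63, 83]
t=5: [39, 39, 40, 42, 42, 41, 41, 39]
t=6: [24, 24, 27, 30, 30, 29, 28, 24]
t=7: [90, 90, 83, 16, 4, 3, 12, 78]
t=8: [38, 38, 43, 65, 50, 47, 58, 42]
t=9: [23, 23, 32, 40, 42, 41, 40, 31]
t=10: [77, 77, 21, 25, 30, 29, 24, 19]
t=11: [44, 45, 78, 80, 15, 14, 77, 75]
t=12: [35, 37, 39, 43, 66, 64, 43, 39]
t=13: [17, 20, 24, 32, 40, 40, 33, 24]
t=14: [77, 81, 78, 22, 24, 25, 23, 78]
t=15: [39, 39, 45, 80, 89, 91, 81, 45]
t=16: [25, 25, 35, 39, 38, 38, 38, 35]
t=17: [82, 82, 26, 22, 22, 22, 21, 26]
t=18: [45, 45, 86, 86, 85, 84, 84, 85]
t=19: [37, 37, 38, 39, 39, 39, 39, 38]
t=20: [20, 20, 22, 23, 24, 24, 23, 22]
t=21: [81, 81, 84, 87, 89, 89, 87, 84]
t=22: [39, 39, 39, 38, 38, 38, 38, 39]
t=23: [24, 24, 23, 22, 22, 22, 22, 23]
t=24: [89, 89, 87, 85, 85, 85, 85, 87]
t=25: [38, 38, 38, 39, 39, 39, 39, 38]
t=26: [22, 22, 22, 23, 24, 24, 23, 22]
t=27: [85, 85, 85, 87, 89, 89, 87, 85]
t=28: [39, 39, 39, 38, 38, 38, 38, 39]

Answer: s_0(4951) = 38
Key observation: The state at step 22, [39, 39, 39, 38, 38, 38, 38, 39], reappears at step 28: the system is in a cycle of period 6 from step 22 on.  Therefore the state at step 4951 equals the state at step 22 + ((4951 - 22) mod 6) = 25, which is [38, 38, 38, 39, 39, 39, 39, 38].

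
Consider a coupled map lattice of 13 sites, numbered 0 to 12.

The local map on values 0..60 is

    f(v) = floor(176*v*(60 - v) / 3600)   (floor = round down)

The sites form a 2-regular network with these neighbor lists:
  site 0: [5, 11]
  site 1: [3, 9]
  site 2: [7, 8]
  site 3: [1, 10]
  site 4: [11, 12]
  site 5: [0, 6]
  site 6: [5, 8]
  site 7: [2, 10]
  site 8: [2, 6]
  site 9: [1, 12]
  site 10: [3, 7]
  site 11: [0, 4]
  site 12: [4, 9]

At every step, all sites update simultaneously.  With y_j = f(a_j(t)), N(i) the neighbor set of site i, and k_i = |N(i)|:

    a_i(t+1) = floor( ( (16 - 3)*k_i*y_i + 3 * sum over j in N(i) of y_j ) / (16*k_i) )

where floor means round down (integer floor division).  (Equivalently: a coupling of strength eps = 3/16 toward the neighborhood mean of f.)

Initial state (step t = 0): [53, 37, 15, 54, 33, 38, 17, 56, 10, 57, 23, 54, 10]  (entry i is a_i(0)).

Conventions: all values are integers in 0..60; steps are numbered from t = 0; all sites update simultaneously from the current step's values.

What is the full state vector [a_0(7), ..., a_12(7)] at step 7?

Simulating step by step:
t=0: [53, 37, 15, 54, 33, 38, 17, 56, 10, 57, 23, 54, 10]
t=1: [19, 35, 30, 19, 38, 37, 34, 15, 25, 12, 35, 17, 24]
t=2: [38, 40, 42, 38, 39, 40, 42, 34, 42, 30, 40, 35, 40]
t=3: [40, 39, 36, 39, 40, 38, 36, 41, 36, 43, 39, 41, 39]
t=4: [39, 39, 41, 40, 39, 40, 41, 38, 42, 35, 39, 38, 39]
t=5: [39, 40, 38, 39, 40, 39, 37, 39, 36, 41, 39, 40, 40]
t=6: [39, 39, 40, 39, 39, 40, 41, 40, 41, 38, 40, 39, 38]
t=7: [39, 40, 38, 39, 40, 39, 38, 39, 38, 40, 39, 40, 40]

Answer: [39, 40, 38, 39, 40, 39, 38, 39, 38, 40, 39, 40, 40]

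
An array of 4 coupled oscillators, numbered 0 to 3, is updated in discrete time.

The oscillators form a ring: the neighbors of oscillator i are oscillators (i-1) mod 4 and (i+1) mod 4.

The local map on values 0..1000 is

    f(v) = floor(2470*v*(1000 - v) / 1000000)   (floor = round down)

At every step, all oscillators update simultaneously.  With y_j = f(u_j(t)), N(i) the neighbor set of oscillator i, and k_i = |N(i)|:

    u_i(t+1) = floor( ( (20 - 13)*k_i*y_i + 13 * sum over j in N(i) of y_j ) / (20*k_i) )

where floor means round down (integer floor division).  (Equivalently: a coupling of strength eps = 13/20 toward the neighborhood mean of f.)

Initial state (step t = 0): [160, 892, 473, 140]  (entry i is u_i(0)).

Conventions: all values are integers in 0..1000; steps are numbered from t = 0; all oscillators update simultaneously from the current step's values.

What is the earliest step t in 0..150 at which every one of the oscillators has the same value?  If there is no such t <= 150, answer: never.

Simulating step by step:
t=0: [160, 892, 473, 140]  (not all equal)
t=1: [289, 390, 388, 411]  (not all equal)
t=2: [562, 560, 589, 564]  (not all equal)
t=3: [607, 604, 603, 604]  (not all equal)
t=4: [589, 590, 590, 590]  (not all equal)
t=5: [597, 597, 597, 597]  (all equal)

Answer: 5
Key observation: Synchronization is absorbing here: once all oscillators are equal they stay equal, and step 5 is the first all-equal step.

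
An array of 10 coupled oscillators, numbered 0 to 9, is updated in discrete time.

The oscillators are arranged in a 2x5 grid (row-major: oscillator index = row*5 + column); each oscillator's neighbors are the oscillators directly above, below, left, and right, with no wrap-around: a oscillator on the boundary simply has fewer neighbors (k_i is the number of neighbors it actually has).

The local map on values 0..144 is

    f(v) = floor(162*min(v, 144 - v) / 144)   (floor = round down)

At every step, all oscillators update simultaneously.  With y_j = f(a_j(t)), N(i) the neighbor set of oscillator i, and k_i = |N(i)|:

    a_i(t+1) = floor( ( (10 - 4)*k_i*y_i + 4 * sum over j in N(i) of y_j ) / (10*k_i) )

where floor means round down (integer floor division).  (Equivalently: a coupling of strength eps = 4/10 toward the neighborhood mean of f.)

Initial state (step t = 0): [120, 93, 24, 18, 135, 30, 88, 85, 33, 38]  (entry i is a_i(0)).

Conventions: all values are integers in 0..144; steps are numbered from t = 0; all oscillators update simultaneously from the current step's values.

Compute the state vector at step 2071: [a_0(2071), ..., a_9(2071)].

Answer: [77, 77, 76, 76, 76, 77, 77, 76, 76, 76]
Key observation: The state at step 14, [75, 75, 75, 76, 76, 75, 75, 75, 76, 76], reappears at step 16: the system is in a cycle of period 2 from step 14 on.  Therefore the state at step 2071 equals the state at step 14 + ((2071 - 14) mod 2) = 15, which is [77, 77, 76, 76, 76, 77, 77, 76, 76, 76].

Derivation:
t=0: [120, 93, 24, 18, 135, 30, 88, 85, 33, 38]
t=1: [34, 49, 35, 21, 18, 37, 58, 56, 39, 34]
t=2: [42, 51, 42, 27, 24, 45, 60, 57, 42, 35]
t=3: [49, 55, 48, 34, 30, 52, 63, 59, 45, 38]
t=4: [56, 60, 54, 41, 35, 59, 66, 62, 49, 41]
t=5: [64, 66, 60, 48, 41, 67, 71, 66, 54, 46]
t=6: [73, 73, 67, 55, 48, 75, 77, 71, 59, 51]
t=7: [78, 77, 74, 62, 56, 77, 76, 76, 65, 58]
t=8: [74, 75, 76, 69, 64, 75, 75, 75, 71, 66]
t=9: [77, 77, 76, 76, 73, 77, 77, 77, 77, 74]
t=10: [75, 75, 75, 76, 78, 75, 75, 75, 75, 77]
t=11: [77, 77, 76, 76, 74, 77, 77, 77, 76, 75]
t=12: [75, 75, 75, 76, 77, 75, 75, 75, 76, 77]
t=13: [77, 77, 76, 76, 75, 77, 77, 76, 76, 75]
t=14: [75, 75, 75, 76, 76, 75, 75, 75, 76, 76]
t=15: [77, 77, 76, 76, 76, 77, 77, 76, 76, 76]
t=16: [75, 75, 75, 76, 76, 75, 75, 75, 76, 76]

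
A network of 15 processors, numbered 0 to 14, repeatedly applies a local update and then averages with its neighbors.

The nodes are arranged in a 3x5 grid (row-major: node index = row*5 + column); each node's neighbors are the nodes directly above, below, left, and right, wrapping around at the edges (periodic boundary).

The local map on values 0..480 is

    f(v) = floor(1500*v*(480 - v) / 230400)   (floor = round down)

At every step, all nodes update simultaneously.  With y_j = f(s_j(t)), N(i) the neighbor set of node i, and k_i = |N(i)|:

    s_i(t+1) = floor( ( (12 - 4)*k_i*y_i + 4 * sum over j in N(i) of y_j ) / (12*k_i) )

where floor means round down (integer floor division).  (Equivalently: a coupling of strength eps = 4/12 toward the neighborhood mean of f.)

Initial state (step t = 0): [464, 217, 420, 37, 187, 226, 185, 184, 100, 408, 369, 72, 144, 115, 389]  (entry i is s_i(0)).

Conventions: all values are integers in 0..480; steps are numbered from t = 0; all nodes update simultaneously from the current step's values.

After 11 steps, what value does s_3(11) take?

Answer: s_3(11) = 269

Derivation:
t=0: [464, 217, 420, 37, 187, 226, 185, 184, 100, 408, 369, 72, 144, 115, 389]
t=1: [145, 310, 204, 157, 285, 320, 344, 326, 241, 227, 247, 236, 291, 256, 243]
t=2: [328, 342, 357, 342, 356, 335, 317, 334, 366, 368, 365, 364, 358, 368, 372]
t=3: [314, 306, 291, 297, 288, 310, 325, 309, 277, 273, 279, 282, 284, 272, 265]
t=4: [343, 346, 355, 356, 359, 345, 334, 347, 363, 364, 361, 358, 360, 366, 368]
t=5: [300, 300, 289, 284, 282, 299, 310, 296, 278, 276, 282, 287, 282, 273, 270]
t=6: [353, 351, 358, 362, 362, 353, 346, 355, 364, 364, 361, 358, 362, 366, 367]
t=7: [289, 292, 284, 277, 278, 289, 297, 286, 275, 275, 280, 285, 279, 272, 271]
t=8: [359, 357, 362, 365, 365, 359, 355, 361, 366, 366, 363, 360, 364, 367, 367]
t=9: [281, 284, 277, 272, 273, 281, 285, 278, 271, 271, 276, 280, 274, 269, 270]
t=10: [364, 362, 365, 367, 367, 364, 361, 365, 367, 367, 365, 364, 366, 368, 368]
t=11: [273, 277, 272, 269, 269, 273, 277, 273, 269, 269, 272, 274, 271, 268, 268]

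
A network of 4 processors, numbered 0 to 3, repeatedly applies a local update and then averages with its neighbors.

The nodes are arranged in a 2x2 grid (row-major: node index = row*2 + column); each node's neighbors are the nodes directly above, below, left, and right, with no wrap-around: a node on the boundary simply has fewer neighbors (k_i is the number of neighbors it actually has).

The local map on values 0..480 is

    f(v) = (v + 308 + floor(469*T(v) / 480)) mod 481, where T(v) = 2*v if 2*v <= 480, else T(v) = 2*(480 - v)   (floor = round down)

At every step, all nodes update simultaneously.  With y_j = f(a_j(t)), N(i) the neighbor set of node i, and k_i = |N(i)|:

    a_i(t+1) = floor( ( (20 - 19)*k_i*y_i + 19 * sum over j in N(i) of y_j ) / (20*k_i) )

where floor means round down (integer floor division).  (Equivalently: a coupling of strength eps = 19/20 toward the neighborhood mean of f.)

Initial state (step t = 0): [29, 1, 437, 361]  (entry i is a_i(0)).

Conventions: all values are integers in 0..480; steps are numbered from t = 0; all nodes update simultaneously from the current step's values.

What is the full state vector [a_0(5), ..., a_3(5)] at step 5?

Answer: [352, 389, 389, 352]

Derivation:
t=0: [29, 1, 437, 361]
t=1: [332, 401, 403, 333]
t=2: [384, 444, 444, 384]
t=3: [343, 395, 395, 343]
t=4: [390, 434, 434, 390]
t=5: [352, 389, 389, 352]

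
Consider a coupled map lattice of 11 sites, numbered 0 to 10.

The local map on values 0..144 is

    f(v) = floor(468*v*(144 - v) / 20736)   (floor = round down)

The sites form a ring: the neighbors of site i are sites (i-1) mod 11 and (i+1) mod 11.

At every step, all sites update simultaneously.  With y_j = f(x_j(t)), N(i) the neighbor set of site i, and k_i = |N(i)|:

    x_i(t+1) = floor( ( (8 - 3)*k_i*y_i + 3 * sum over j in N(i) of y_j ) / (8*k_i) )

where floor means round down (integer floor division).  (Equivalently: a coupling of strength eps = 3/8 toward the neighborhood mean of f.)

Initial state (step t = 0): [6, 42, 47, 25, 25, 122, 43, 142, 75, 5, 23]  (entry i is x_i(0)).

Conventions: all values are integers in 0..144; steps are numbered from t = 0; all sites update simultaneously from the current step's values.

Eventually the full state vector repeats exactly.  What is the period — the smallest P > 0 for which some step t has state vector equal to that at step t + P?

Answer: 2
Key observation: The state at step 14, [116, 116, 116, 116, 116, 116, 116, 116, 116, 116, 116], reappears at step 16 — and no state repeats earlier — so the cycle the system enters has period 2.

Derivation:
t=0: [6, 42, 47, 25, 25, 122, 43, 142, 75, 5, 23]
t=1: [40, 82, 94, 73, 65, 68, 73, 43, 76, 42, 44]
t=2: [98, 108, 109, 113, 115, 115, 112, 104, 108, 100, 97]
t=3: [98, 89, 84, 79, 75, 75, 81, 89, 90, 97, 101]
t=4: [102, 108, 112, 114, 115, 115, 114, 110, 107, 102, 99]
t=5: [95, 87, 80, 77, 75, 75, 77, 83, 89, 95, 98]
t=6: [105, 110, 114, 115, 116, 116, 115, 113, 109, 105, 102]
t=7: [91, 84, 77, 75, 73, 73, 75, 79, 85, 91, 94]
t=8: [108, 112, 115, 116, 116, 116, 115, 114, 112, 108, 106]
t=9: [86, 80, 75, 73, 73, 73, 75, 77, 80, 86, 88]
t=10: [112, 114, 115, 116, 116, 116, 116, 115, 114, 112, 111]
t=11: [79, 77, 75, 73, 73, 73, 73, 75, 77, 79, 81]
t=12: [115, 115, 116, 116, 116, 116, 116, 116, 115, 115, 115]
t=13: [75, 74, 73, 73, 73, 73, 73, 73, 74, 75, 75]
t=14: [116, 116, 116, 116, 116, 116, 116, 116, 116, 116, 116]
t=15: [73, 73, 73, 73, 73, 73, 73, 73, 73, 73, 73]
t=16: [116, 116, 116, 116, 116, 116, 116, 116, 116, 116, 116]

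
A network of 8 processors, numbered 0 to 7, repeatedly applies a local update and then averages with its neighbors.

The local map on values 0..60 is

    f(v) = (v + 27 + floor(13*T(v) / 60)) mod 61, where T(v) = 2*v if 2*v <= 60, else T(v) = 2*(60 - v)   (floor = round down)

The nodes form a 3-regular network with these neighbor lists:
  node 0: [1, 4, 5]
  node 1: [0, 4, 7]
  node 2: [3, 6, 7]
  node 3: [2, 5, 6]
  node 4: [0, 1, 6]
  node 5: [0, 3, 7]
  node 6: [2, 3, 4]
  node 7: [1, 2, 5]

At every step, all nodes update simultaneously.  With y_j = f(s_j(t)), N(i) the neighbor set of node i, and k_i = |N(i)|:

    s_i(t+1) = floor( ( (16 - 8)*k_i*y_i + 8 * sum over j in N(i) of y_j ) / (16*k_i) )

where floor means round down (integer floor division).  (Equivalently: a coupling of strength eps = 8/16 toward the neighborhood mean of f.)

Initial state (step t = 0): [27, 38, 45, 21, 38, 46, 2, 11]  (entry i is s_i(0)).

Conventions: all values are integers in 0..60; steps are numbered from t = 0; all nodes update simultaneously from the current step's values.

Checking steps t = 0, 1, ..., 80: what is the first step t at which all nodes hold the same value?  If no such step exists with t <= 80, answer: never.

Simulating step by step:
t=0: [27, 38, 45, 21, 38, 46, 2, 11]  (not all equal)
t=1: [9, 16, 29, 39, 14, 26, 29, 29]  (not all equal)
t=2: [36, 40, 8, 9, 39, 11, 14, 13]  (not all equal)
t=3: [17, 18, 40, 40, 19, 37, 38, 38]  (not all equal)
t=4: [45, 45, 13, 13, 46, 19, 20, 19]  (not all equal)
t=5: [23, 23, 48, 48, 23, 46, 45, 46]  (not all equal)
t=6: [52, 52, 18, 18, 52, 25, 24, 25]  (not all equal)
t=7: [17, 17, 34, 34, 17, 12, 20, 12]  (not all equal)
t=8: [49, 49, 23, 23, 51, 39, 39, 39]  (not all equal)
t=9: [18, 18, 44, 44, 18, 22, 30, 22]  (not all equal)
t=10: [53, 53, 21, 21, 44, 50, 18, 50]  (not all equal)
t=11: [20, 20, 50, 50, 24, 26, 47, 26]  (not all equal)
t=12: [37, 37, 16, 16, 21, 14, 15, 14]  (not all equal)
t=13: [25, 25, 48, 48, 40, 41, 49, 41]  (not all equal)
t=14: [5, 5, 18, 18, 10, 13, 18, 13]  (not all equal)
t=15: [37, 37, 50, 50, 40, 44, 50, 44]  (not all equal)
t=16: [13, 13, 19, 19, 14, 16, 19, 16]  (not all equal)
t=17: [46, 46, 53, 53, 47, 49, 52, 49]  (not all equal)
t=18: [18, 18, 21, 21, 18, 19, 20, 19]  (not all equal)
t=19: [52, 52, 56, 56, 52, 54, 55, 54]  (not all equal)
t=20: [21, 21, 22, 22, 21, 22, 22, 22]  (not all equal)
t=21: [57, 57, 58, 58, 57, 57, 57, 57]  (not all equal)
t=22: [24, 24, 24, 24, 24, 24, 24, 24]  (all equal)

Answer: 22
Key observation: Synchronization is absorbing here: once all nodes are equal they stay equal, and step 22 is the first all-equal step.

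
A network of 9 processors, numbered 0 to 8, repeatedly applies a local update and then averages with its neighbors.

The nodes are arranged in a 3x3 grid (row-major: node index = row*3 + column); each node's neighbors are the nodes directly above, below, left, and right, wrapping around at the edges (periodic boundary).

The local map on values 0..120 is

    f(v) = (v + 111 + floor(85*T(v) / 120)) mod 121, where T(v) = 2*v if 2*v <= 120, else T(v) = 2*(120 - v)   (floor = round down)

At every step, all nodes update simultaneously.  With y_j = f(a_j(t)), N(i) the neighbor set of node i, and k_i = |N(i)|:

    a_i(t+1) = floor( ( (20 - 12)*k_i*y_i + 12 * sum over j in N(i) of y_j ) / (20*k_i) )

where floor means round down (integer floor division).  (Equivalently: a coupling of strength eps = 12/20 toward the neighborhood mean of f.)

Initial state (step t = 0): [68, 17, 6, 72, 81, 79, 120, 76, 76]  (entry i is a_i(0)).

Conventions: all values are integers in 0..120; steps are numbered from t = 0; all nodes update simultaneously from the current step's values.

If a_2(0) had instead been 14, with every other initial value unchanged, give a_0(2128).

Simulating step by step:
t=0: [68, 17, 14, 72, 81, 79, 120, 76, 76]
t=1: [29, 19, 17, 23, 9, 9, 48, 25, 24]
t=2: [56, 36, 35, 46, 25, 24, 72, 50, 48]
t=3: [40, 66, 64, 57, 70, 68, 51, 80, 78]
t=4: [55, 21, 21, 35, 8, 8, 60, 22, 23]
t=5: [25, 29, 30, 34, 28, 28, 30, 33, 33]
t=6: [58, 59, 60, 62, 61, 61, 63, 64, 65]
t=7: [11, 11, 12, 12, 12, 12, 11, 11, 12]
t=8: [16, 16, 18, 18, 18, 19, 16, 16, 18]
t=9: [29, 29, 31, 31, 31, 33, 29, 29, 31]
t=10: [61, 61, 63, 63, 63, 66, 61, 61, 63]
t=11: [12, 12, 12, 12, 12, 11, 12, 12, 12]
t=12: [19, 19, 18, 18, 18, 17, 19, 19, 18]
t=13: [34, 34, 33, 33, 33, 32, 34, 34, 33]
t=14: [71, 71, 69, 69, 69, 68, 71, 71, 69]
t=15: [9, 9, 9, 9, 9, 10, 9, 9, 9]
t=16: [11, 11, 11, 11, 11, 12, 11, 11, 11]
t=17: [16, 16, 16, 16, 16, 17, 16, 16, 16]
t=18: [28, 28, 28, 28, 28, 29, 28, 28, 28]
t=19: [57, 57, 57, 57, 57, 58, 57, 57, 57]
t=20: [6, 6, 6, 6, 6, 7, 6, 6, 6]
t=21: [4, 4, 4, 4, 4, 4, 4, 4, 4]
t=22: [120, 120, 120, 120, 120, 120, 120, 120, 120]
t=23: [110, 110, 110, 110, 110, 110, 110, 110, 110]
t=24: [114, 114, 114, 114, 114, 114, 114, 114, 114]
t=25: [112, 112, 112, 112, 112, 112, 112, 112, 112]
t=26: [113, 113, 113, 113, 113, 113, 113, 113, 113]
t=27: [112, 112, 112, 112, 112, 112, 112, 112, 112]

Answer: a_0(2128) = 113
Key observation: The state at step 25, [112, 112, 112, 112, 112, 112, 112, 112, 112], reappears at step 27: the system is in a cycle of period 2 from step 25 on.  Therefore the state at step 2128 equals the state at step 25 + ((2128 - 25) mod 2) = 26, which is [113, 113, 113, 113, 113, 113, 113, 113, 113].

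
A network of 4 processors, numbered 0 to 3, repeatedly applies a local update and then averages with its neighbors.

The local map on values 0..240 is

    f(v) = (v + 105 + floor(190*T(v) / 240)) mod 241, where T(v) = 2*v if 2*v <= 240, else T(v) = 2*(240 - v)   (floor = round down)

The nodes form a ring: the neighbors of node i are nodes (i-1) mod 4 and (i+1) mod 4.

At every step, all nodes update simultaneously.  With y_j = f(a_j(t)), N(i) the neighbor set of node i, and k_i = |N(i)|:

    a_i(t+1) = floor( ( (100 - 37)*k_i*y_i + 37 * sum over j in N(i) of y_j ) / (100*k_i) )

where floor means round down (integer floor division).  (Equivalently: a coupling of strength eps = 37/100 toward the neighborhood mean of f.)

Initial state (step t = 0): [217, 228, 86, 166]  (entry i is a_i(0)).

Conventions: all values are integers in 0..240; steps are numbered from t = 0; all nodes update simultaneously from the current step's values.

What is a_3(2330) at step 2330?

Answer: a_3(2330) = 154
Key observation: The state at step 6, [154, 154, 154, 154], reappears at step 7: the system is in a cycle of period 1 from step 6 on.  Therefore the state at step 2330 equals the state at step 6 + ((2330 - 6) mod 1) = 6, which is [154, 154, 154, 154].

Derivation:
t=0: [217, 228, 86, 166]
t=1: [121, 107, 101, 130]
t=2: [165, 143, 135, 160]
t=3: [149, 158, 161, 152]
t=4: [155, 151, 151, 154]
t=5: [153, 154, 154, 154]
t=6: [154, 154, 154, 154]
t=7: [154, 154, 154, 154]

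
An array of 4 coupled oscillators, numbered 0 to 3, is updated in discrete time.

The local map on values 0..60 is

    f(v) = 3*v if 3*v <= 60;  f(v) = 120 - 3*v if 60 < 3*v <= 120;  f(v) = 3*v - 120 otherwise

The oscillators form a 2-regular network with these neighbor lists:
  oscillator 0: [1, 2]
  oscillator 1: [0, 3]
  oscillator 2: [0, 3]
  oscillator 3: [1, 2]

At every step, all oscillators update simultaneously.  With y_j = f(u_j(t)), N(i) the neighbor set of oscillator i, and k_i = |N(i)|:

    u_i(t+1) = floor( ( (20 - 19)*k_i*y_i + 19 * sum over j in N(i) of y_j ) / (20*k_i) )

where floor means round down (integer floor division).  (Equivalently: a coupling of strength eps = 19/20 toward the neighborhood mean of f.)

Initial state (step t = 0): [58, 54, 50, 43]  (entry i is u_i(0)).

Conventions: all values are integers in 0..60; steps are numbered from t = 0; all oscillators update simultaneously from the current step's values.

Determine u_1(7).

Answer: u_1(7) = 33

Derivation:
t=0: [58, 54, 50, 43]
t=1: [36, 32, 31, 34]
t=2: [24, 15, 15, 25]
t=3: [45, 46, 46, 45]
t=4: [17, 15, 15, 17]
t=5: [45, 50, 50, 45]
t=6: [29, 15, 15, 29]
t=7: [44, 33, 33, 44]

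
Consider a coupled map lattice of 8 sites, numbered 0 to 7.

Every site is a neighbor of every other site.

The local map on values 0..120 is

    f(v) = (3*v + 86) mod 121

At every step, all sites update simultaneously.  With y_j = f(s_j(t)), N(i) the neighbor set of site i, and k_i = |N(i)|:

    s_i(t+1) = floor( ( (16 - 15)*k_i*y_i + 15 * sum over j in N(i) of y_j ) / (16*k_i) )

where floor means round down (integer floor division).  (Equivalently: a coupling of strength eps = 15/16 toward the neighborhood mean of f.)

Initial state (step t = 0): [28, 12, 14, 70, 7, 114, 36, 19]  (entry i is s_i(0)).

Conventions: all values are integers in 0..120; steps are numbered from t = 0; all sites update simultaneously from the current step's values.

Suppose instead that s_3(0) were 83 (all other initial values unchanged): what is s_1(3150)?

Answer: s_1(3150) = 54
Key observation: The state at step 5, [54, 54, 54, 54, 54, 54, 54, 54], reappears at step 10: the system is in a cycle of period 5 from step 5 on.  Therefore the state at step 3150 equals the state at step 5 + ((3150 - 5) mod 5) = 5, which is [54, 54, 54, 54, 54, 54, 54, 54].

Derivation:
t=0: [28, 12, 14, 83, 7, 114, 36, 19]
t=1: [52, 55, 55, 49, 48, 51, 50, 54]
t=2: [64, 63, 63, 56, 56, 55, 55, 63]
t=3: [21, 21, 21, 22, 22, 23, 23, 21]
t=4: [30, 30, 30, 30, 30, 29, 29, 30]
t=5: [54, 54, 54, 54, 54, 54, 54, 54]
t=6: [6, 6, 6, 6, 6, 6, 6, 6]
t=7: [104, 104, 104, 104, 104, 104, 104, 104]
t=8: [35, 35, 35, 35, 35, 35, 35, 35]
t=9: [70, 70, 70, 70, 70, 70, 70, 70]
t=10: [54, 54, 54, 54, 54, 54, 54, 54]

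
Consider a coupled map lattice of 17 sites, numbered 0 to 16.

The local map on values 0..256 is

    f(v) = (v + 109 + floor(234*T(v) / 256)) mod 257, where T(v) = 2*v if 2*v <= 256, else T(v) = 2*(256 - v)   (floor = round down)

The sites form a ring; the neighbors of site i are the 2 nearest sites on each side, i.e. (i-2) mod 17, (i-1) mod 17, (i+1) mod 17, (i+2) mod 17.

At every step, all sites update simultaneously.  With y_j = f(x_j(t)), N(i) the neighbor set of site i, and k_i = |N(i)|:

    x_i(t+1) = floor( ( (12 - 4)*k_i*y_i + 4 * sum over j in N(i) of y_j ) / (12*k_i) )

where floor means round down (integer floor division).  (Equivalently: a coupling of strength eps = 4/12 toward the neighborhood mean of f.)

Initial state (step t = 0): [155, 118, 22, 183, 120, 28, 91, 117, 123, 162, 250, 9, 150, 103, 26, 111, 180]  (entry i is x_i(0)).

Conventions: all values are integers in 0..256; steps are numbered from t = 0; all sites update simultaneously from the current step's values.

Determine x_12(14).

Simulating step by step:
t=0: [155, 118, 22, 183, 120, 28, 91, 117, 123, 162, 250, 9, 150, 103, 26, 111, 180]
t=1: [184, 181, 175, 173, 180, 179, 136, 178, 181, 175, 134, 142, 177, 151, 177, 167, 173]
t=2: [169, 171, 173, 174, 174, 174, 194, 174, 176, 179, 199, 197, 180, 190, 175, 179, 174]
t=3: [178, 177, 176, 175, 173, 173, 164, 173, 171, 169, 159, 158, 167, 164, 173, 171, 175]
t=4: [173, 173, 174, 174, 176, 176, 181, 177, 179, 180, 186, 187, 182, 183, 177, 177, 174]
t=5: [175, 175, 175, 174, 173, 173, 171, 172, 170, 169, 166, 166, 168, 168, 172, 173, 174]
t=6: [175, 175, 175, 175, 176, 176, 177, 177, 179, 180, 181, 181, 180, 179, 177, 176, 175]
t=7: [174, 175, 174, 174, 174, 173, 173, 172, 171, 170, 170, 170, 170, 171, 172, 173, 174]
t=8: [175, 175, 175, 175, 175, 175, 176, 177, 177, 178, 178, 178, 178, 177, 177, 176, 175]
t=9: [174, 175, 175, 175, 174, 174, 174, 173, 172, 172, 172, 172, 172, 172, 173, 174, 174]
t=10: [175, 175, 175, 175, 175, 175, 175, 176, 176, 176, 177, 177, 176, 176, 176, 175, 175]
t=11: [175, 175, 175, 175, 175, 174, 174, 174, 174, 173, 173, 173, 173, 174, 174, 174, 174]
t=12: [175, 175, 175, 175, 175, 175, 175, 175, 175, 175, 175, 175, 175, 175, 175, 175, 175]
t=13: [175, 175, 175, 175, 175, 175, 175, 175, 175, 175, 175, 175, 175, 175, 175, 175, 175]
t=14: [175, 175, 175, 175, 175, 175, 175, 175, 175, 175, 175, 175, 175, 175, 175, 175, 175]

Answer: x_12(14) = 175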